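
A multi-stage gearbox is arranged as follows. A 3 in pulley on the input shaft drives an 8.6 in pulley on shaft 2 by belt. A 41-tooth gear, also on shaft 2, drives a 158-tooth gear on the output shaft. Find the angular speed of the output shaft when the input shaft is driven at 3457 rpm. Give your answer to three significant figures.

313 rpm

the input shaft → shaft 2 (belt, 8.6/3): 3457 ÷ 2.8667 = 1205.9 rpm
shaft 2 → the output shaft (gear mesh, 158/41): 1205.9 ÷ 3.8537 = 312.93 rpm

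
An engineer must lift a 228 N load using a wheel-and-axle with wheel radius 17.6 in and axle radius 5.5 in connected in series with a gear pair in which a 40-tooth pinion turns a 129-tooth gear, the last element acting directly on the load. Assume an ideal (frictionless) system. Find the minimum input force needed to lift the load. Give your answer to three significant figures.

22.1 N

Wheel-and-axle MA = R/r = 17.6/5.5 = 3.2.
Gear pair MA = 129/40 = 3.225.
Combined ideal MA = 3.2 × 3.225 = 10.32.
Effort = load / MA = 228 / 10.32 = 22.093 N.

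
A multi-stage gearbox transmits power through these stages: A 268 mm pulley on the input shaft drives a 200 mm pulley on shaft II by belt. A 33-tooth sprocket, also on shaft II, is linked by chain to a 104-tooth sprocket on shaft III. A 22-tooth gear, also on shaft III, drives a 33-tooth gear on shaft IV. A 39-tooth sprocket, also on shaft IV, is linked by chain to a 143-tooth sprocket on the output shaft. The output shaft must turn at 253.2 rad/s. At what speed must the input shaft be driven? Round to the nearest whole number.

Overall ratio R = 0.74627 × 3.1515 × 1.5 × 3.6667 = 12.935.
Required input speed = output speed × R = 253.2 × 12.935 = 3275.2 rad/s.

3275 rad/s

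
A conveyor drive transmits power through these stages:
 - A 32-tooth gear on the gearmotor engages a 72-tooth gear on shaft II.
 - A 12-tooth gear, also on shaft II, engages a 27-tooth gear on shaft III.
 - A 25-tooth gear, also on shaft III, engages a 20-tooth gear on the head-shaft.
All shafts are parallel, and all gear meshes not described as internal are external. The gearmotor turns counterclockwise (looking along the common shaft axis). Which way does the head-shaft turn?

clockwise

the gearmotor → shaft II: external mesh, 1 reversal → CW.
shaft II → shaft III: external mesh, 1 reversal → CCW.
shaft III → the head-shaft: external mesh, 1 reversal → CW.
3 reversals in total — an odd number — so the head-shaft turns opposite to the gearmotor.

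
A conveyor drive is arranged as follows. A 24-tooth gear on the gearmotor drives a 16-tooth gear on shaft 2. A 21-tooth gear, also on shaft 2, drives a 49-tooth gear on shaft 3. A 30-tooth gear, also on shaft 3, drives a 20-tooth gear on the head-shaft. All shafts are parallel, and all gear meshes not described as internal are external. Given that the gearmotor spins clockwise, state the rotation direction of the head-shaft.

the gearmotor → shaft 2: external mesh, 1 reversal → CCW.
shaft 2 → shaft 3: external mesh, 1 reversal → CW.
shaft 3 → the head-shaft: external mesh, 1 reversal → CCW.
3 reversals in total — an odd number — so the head-shaft turns opposite to the gearmotor.

anticlockwise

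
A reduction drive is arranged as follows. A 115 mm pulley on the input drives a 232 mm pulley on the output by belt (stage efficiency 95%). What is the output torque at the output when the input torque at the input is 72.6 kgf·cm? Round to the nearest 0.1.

Belt: ratio = 232/115 = 2.0174; torque at the output = 72.6 × 2.0174 × 0.95 = 139.14 kgf·cm.

139.1 kgf·cm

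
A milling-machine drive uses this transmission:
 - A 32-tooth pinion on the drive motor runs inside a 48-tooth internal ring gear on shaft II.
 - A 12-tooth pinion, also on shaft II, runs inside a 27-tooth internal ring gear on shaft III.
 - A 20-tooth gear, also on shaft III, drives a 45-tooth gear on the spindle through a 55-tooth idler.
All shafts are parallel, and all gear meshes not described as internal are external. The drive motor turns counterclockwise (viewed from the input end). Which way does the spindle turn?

the drive motor → shaft II: internal mesh, same direction → CCW.
shaft II → shaft III: internal mesh, same direction → CCW.
shaft III → the spindle: driver → idler → driven is 2 external meshes, 2 reversals → CCW.
2 reversals in total — an even number — so the spindle turns the same way as the drive motor.

counterclockwise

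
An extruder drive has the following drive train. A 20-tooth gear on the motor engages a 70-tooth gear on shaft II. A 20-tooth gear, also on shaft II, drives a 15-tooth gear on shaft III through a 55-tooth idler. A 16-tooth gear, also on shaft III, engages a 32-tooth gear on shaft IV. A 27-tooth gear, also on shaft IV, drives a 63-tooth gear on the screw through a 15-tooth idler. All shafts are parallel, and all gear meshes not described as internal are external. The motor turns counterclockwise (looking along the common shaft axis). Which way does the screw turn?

the motor → shaft II: external mesh, 1 reversal → CW.
shaft II → shaft III: driver → idler → driven is 2 external meshes, 2 reversals → CW.
shaft III → shaft IV: external mesh, 1 reversal → CCW.
shaft IV → the screw: driver → idler → driven is 2 external meshes, 2 reversals → CCW.
6 reversals in total — an even number — so the screw turns the same way as the motor.

counterclockwise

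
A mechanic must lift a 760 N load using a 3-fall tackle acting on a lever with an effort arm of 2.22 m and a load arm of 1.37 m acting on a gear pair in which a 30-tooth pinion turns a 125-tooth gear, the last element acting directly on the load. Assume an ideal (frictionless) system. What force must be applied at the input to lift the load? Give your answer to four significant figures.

Block-and-tackle MA = number of supporting rope parts = 3.
Lever MA = effort arm / load arm = 2.22/1.37 = 1.6204.
Gear pair MA = 125/30 = 4.1667.
Combined ideal MA = 3 × 1.6204 × 4.1667 = 20.255.
Effort = load / MA = 760 / 20.255 = 37.521 N.

37.52 N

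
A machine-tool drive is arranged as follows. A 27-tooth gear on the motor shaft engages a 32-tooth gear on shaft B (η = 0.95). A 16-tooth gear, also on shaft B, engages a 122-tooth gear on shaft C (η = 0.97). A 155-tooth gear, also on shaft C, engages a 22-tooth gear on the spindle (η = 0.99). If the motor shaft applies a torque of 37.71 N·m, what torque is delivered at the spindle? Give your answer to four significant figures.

Gear mesh: ratio = 32/27 = 1.1852; torque at shaft B = 37.71 × 1.1852 × 0.95 = 42.459 N·m.
Gear mesh: ratio = 122/16 = 7.625; torque at shaft C = 42.459 × 7.625 × 0.97 = 314.03 N·m.
Gear mesh: ratio = 22/155 = 0.14194; torque at the spindle = 314.03 × 0.14194 × 0.99 = 44.127 N·m.

44.13 N·m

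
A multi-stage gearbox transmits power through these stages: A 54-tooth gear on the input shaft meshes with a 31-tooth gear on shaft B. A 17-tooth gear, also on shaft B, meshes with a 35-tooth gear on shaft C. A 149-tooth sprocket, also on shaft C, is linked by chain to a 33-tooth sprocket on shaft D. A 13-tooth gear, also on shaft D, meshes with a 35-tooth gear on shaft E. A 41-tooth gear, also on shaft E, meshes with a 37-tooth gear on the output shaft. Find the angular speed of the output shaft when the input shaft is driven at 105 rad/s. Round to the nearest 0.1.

165.1 rad/s

gear mesh 31/54 = 0.57407 → 105/0.57407 = 182.9 rad/s
gear mesh 35/17 = 2.0588 → 182.9/2.0588 = 88.839 rad/s
chain 33/149 = 0.22148 → 88.839/0.22148 = 401.12 rad/s
gear mesh 35/13 = 2.6923 → 401.12/2.6923 = 148.99 rad/s
gear mesh 37/41 = 0.90244 → 148.99/0.90244 = 165.09 rad/s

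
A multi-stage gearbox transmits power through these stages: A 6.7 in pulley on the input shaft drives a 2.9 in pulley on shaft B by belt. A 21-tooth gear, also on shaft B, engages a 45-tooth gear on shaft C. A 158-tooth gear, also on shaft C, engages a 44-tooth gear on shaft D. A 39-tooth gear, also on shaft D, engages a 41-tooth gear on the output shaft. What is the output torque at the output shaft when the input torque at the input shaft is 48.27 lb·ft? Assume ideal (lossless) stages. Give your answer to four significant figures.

Belt: ratio = 2.9/6.7 = 0.43284; torque at shaft B = 48.27 × 0.43284 = 20.893 lb·ft.
Gear mesh: ratio = 45/21 = 2.1429; torque at shaft C = 20.893 × 2.1429 = 44.771 lb·ft.
Gear mesh: ratio = 44/158 = 0.27848; torque at shaft D = 44.771 × 0.27848 = 12.468 lb·ft.
Gear mesh: ratio = 41/39 = 1.0513; torque at the output shaft = 12.468 × 1.0513 = 13.107 lb·ft.

13.11 lb·ft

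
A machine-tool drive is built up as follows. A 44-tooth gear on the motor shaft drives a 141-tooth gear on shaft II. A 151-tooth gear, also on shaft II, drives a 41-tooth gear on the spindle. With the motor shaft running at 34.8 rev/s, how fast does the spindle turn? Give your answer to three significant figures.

gear mesh 141/44 = 3.2045 → 34.8/3.2045 = 10.86 rev/s
gear mesh 41/151 = 0.27152 → 10.86/0.27152 = 39.995 rev/s

40.0 rev/s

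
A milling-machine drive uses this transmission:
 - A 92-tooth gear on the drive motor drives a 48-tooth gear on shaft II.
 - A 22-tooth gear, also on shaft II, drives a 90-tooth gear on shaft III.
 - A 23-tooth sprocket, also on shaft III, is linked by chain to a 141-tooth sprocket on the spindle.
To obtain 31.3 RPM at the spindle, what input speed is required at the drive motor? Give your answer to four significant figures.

Overall ratio R = 0.52174 × 4.0909 × 6.1304 = 13.085.
Required input speed = output speed × R = 31.3 × 13.085 = 409.55 RPM.

409.6 RPM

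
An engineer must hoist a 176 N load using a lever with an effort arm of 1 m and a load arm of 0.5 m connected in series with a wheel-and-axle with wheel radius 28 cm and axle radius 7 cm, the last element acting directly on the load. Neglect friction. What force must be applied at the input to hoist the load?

Lever MA = effort arm / load arm = 1/0.5 = 2.
Wheel-and-axle MA = R/r = 28/7 = 4.
Combined ideal MA = 2 × 4 = 8.
Effort = load / MA = 176 / 8 = 22 N.

22 N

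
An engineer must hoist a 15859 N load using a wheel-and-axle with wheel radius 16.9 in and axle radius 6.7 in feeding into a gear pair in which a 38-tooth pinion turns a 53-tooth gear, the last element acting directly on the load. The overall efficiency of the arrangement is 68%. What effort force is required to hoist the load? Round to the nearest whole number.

6629 N

Wheel-and-axle MA = R/r = 16.9/6.7 = 2.5224.
Gear pair MA = 53/38 = 1.3947.
Combined ideal MA = 2.5224 × 1.3947 = 3.5181.
Actual MA = 3.5181 × 0.68 = 2.3923.
Effort = load / actual MA = 15859 / 2.3923 = 6629.2 N.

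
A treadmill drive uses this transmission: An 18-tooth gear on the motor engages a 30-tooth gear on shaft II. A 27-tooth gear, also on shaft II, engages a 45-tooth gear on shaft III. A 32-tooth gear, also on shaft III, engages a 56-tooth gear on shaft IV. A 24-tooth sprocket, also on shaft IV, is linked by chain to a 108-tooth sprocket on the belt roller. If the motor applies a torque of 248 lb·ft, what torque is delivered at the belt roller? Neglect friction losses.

5425 lb·ft

gear mesh 30/18 = 1.6667 → τ = 248·1.6667 = 413.33 lb·ft
gear mesh 45/27 = 1.6667 → τ = 413.33·1.6667 = 688.89 lb·ft
gear mesh 56/32 = 1.75 → τ = 688.89·1.75 = 1205.6 lb·ft
chain 108/24 = 4.5 → τ = 1205.6·4.5 = 5425 lb·ft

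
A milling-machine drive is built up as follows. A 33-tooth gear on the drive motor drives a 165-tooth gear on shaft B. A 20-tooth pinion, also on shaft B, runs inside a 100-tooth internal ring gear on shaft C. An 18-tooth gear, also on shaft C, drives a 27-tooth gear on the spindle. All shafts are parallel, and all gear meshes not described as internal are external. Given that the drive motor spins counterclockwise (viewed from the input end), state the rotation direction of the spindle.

the drive motor → shaft B: external mesh, 1 reversal → CW.
shaft B → shaft C: internal mesh, same direction → CW.
shaft C → the spindle: external mesh, 1 reversal → CCW.
2 reversals in total — an even number — so the spindle turns the same way as the drive motor.

counterclockwise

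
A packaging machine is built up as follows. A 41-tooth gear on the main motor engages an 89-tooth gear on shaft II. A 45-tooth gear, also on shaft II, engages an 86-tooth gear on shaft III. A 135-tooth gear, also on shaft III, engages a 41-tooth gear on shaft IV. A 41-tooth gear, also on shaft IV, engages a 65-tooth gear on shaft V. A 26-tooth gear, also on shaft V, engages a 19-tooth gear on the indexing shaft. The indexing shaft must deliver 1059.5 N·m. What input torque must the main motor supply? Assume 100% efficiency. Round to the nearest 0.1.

Overall ratio R = 2.1707 × 1.9111 × 0.3037 × 1.5854 × 0.73077 = 1.4597.
Input torque = output torque / R = 1059.5 / 1.4597 = 725.85 N·m.

725.9 N·m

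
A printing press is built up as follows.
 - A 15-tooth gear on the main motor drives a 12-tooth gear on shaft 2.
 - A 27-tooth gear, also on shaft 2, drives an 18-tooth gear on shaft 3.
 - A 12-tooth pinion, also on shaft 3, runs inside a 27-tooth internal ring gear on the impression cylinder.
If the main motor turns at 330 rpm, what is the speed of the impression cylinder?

275 rpm

Gear mesh: ratio = 12/15 = 0.8, so shaft 2 turns at 330 / 0.8 = 412.5 rpm.
Gear mesh: ratio = 18/27 = 0.66667, so shaft 3 turns at 412.5 / 0.66667 = 618.75 rpm.
Internal gear: ratio = 27/12 = 2.25, so the impression cylinder turns at 618.75 / 2.25 = 275 rpm.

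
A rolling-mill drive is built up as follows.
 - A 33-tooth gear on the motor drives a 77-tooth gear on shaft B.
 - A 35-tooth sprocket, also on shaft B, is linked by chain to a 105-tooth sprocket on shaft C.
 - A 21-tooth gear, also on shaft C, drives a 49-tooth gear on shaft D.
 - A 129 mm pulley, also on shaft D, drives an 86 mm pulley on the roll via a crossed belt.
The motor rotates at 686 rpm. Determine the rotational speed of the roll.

63 rpm

gear mesh 77/33 = 2.3333 → 686/2.3333 = 294 rpm
chain 105/35 = 3 → 294/3 = 98 rpm
gear mesh 49/21 = 2.3333 → 98/2.3333 = 42 rpm
belt 86/129 = 0.66667 → 42/0.66667 = 63 rpm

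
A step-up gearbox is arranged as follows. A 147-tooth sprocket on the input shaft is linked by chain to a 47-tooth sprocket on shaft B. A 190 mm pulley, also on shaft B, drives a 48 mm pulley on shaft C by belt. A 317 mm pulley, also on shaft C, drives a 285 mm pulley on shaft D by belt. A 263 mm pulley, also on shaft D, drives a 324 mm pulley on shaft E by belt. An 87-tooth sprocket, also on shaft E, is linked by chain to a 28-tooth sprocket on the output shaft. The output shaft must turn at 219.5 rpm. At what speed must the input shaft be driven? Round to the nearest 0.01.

6.32 rpm

Overall ratio R = 0.31973 × 0.25263 × 0.89905 × 1.2319 × 0.32184 = 0.028793.
Required input speed = output speed × R = 219.5 × 0.028793 = 6.32 rpm.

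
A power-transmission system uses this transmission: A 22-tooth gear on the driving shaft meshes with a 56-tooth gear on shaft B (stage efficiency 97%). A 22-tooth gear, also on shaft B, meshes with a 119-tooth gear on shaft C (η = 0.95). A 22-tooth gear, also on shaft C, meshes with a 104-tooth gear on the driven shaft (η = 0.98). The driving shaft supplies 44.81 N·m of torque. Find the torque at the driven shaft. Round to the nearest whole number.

2634 N·m

gear mesh 56/22 = 2.5455 → τ = 44.81·2.5455·0.97 = 110.64 N·m
gear mesh 119/22 = 5.4091 → τ = 110.64·5.4091·0.95 = 568.54 N·m
gear mesh 104/22 = 4.7273 → τ = 568.54·4.7273·0.98 = 2633.9 N·m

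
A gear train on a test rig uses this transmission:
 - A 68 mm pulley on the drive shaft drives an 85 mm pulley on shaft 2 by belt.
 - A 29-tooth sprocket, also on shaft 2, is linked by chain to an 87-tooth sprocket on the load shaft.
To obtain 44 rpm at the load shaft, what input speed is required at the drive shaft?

165 rpm

Overall ratio R = 1.25 × 3 = 3.75.
Required input speed = output speed × R = 44 × 3.75 = 165 rpm.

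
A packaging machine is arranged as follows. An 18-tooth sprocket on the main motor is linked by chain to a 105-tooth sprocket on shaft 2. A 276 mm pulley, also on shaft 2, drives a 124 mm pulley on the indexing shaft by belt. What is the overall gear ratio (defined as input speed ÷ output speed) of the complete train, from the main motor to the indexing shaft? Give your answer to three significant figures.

Each stage contributes driven/driver: chain 105/18 = 5.8333, belt 124/276 = 0.44928.
Overall: 5.8333 × 0.44928 = 2.6208.

2.62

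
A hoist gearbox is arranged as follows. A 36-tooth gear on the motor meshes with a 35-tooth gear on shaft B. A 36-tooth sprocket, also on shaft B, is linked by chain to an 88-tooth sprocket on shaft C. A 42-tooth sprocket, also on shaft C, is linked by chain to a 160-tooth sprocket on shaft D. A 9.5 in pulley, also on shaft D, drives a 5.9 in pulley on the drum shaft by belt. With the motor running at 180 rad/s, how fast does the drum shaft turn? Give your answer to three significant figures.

32.0 rad/s

gear mesh 35/36 = 0.97222 → 180/0.97222 = 185.14 rad/s
chain 88/36 = 2.4444 → 185.14/2.4444 = 75.74 rad/s
chain 160/42 = 3.8095 → 75.74/3.8095 = 19.882 rad/s
belt 5.9/9.5 = 0.62105 → 19.882/0.62105 = 32.013 rad/s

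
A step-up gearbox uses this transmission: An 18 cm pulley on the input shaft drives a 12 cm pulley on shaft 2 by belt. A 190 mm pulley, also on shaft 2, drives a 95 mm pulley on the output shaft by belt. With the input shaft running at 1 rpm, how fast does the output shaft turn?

Belt: ratio = 12/18 = 0.66667, so shaft 2 turns at 1 / 0.66667 = 1.5 rpm.
Belt: ratio = 95/190 = 0.5, so the output shaft turns at 1.5 / 0.5 = 3 rpm.

3 rpm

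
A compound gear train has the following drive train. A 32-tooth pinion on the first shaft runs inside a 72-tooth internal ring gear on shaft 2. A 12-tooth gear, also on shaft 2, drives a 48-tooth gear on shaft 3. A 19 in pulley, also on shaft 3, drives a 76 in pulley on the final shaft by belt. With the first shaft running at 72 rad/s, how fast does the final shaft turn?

Internal gear: ratio = 72/32 = 2.25, so shaft 2 turns at 72 / 2.25 = 32 rad/s.
Gear mesh: ratio = 48/12 = 4, so shaft 3 turns at 32 / 4 = 8 rad/s.
Belt: ratio = 76/19 = 4, so the final shaft turns at 8 / 4 = 2 rad/s.

2 rad/s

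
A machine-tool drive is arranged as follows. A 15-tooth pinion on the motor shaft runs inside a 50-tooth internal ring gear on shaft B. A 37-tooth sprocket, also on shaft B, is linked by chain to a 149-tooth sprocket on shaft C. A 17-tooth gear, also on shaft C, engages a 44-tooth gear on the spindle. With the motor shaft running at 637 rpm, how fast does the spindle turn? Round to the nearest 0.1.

Internal gear: ratio = 50/15 = 3.3333, so shaft B turns at 637 / 3.3333 = 191.1 rpm.
Chain: ratio = 149/37 = 4.027, so shaft C turns at 191.1 / 4.027 = 47.454 rpm.
Gear mesh: ratio = 44/17 = 2.5882, so the spindle turns at 47.454 / 2.5882 = 18.335 rpm.

18.3 rpm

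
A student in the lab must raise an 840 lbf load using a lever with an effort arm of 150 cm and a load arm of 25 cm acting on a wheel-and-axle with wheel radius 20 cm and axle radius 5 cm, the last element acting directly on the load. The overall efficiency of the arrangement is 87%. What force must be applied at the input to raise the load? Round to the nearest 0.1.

40.2 lbf

Lever MA = effort arm / load arm = 150/25 = 6.
Wheel-and-axle MA = R/r = 20/5 = 4.
Combined ideal MA = 6 × 4 = 24.
Actual MA = 24 × 0.87 = 20.88.
Effort = load / actual MA = 840 / 20.88 = 40.23 lbf.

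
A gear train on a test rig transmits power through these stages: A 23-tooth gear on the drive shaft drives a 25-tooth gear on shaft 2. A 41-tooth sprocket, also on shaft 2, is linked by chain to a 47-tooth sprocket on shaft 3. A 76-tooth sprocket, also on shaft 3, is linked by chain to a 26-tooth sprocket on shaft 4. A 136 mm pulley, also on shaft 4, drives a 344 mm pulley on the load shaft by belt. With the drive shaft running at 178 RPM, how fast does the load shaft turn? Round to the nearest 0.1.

165.1 RPM

gear mesh 25/23 = 1.087 → 178/1.087 = 163.76 RPM
chain 47/41 = 1.1463 → 163.76/1.1463 = 142.85 RPM
chain 26/76 = 0.34211 → 142.85/0.34211 = 417.57 RPM
belt 344/136 = 2.5294 → 417.57/2.5294 = 165.09 RPM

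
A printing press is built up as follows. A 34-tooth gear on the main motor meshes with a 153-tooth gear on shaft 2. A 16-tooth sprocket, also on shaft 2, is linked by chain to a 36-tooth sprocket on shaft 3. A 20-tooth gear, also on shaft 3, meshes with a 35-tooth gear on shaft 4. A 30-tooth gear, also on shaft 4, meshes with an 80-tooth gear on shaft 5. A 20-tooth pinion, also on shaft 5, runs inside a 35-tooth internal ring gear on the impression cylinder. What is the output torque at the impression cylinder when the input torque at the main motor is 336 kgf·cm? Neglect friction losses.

27783 kgf·cm

After the gear mesh (153/34): 336 × 4.5 = 1512 kgf·cm
After the chain (36/16): 1512 × 2.25 = 3402 kgf·cm
After the gear mesh (35/20): 3402 × 1.75 = 5953.5 kgf·cm
After the gear mesh (80/30): 5953.5 × 2.6667 = 15876 kgf·cm
After the internal gear (35/20): 15876 × 1.75 = 27783 kgf·cm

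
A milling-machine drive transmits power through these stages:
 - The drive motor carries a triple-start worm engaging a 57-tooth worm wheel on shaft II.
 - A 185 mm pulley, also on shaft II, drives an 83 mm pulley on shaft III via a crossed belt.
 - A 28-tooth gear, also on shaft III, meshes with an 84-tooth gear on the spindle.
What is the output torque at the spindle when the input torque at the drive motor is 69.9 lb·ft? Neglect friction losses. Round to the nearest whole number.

1788 lb·ft

Worm: ratio = 57/3 = 19; torque at shaft II = 69.9 × 19 = 1328.1 lb·ft.
Belt: ratio = 83/185 = 0.44865; torque at shaft III = 1328.1 × 0.44865 = 595.85 lb·ft.
Gear mesh: ratio = 84/28 = 3; torque at the spindle = 595.85 × 3 = 1787.6 lb·ft.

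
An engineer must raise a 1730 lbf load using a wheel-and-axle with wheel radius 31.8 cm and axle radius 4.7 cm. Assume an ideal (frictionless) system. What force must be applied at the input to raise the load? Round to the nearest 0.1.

Wheel-and-axle MA = R/r = 31.8/4.7 = 6.766.
Effort = load / MA = 1730 / 6.766 = 255.69 lbf.

255.7 lbf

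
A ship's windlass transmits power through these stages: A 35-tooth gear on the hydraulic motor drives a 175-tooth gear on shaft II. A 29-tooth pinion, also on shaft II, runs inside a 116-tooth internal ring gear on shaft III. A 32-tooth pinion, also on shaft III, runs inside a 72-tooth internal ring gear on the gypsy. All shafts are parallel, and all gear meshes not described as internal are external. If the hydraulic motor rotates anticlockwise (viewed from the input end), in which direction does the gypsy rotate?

the hydraulic motor → shaft II: external mesh, 1 reversal → CW.
shaft II → shaft III: internal mesh, same direction → CW.
shaft III → the gypsy: internal mesh, same direction → CW.
1 reversal in total — an odd number — so the gypsy turns opposite to the hydraulic motor.

clockwise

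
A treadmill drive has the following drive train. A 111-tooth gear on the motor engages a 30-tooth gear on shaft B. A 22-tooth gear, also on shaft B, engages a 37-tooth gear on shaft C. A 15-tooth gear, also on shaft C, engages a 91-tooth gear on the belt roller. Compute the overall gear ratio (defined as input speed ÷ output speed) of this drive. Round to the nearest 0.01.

2.76

Each stage contributes driven/driver: gear mesh 30/111 = 0.27027, gear mesh 37/22 = 1.6818, gear mesh 91/15 = 6.0667.
Overall: 0.27027 × 1.6818 × 6.0667 = 2.7576.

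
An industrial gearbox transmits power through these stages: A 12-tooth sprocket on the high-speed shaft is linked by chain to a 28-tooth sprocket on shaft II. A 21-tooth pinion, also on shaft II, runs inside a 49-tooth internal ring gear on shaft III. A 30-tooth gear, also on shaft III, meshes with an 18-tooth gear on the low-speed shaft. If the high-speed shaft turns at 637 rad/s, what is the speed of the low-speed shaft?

Chain: ratio = 28/12 = 2.3333, so shaft II turns at 637 / 2.3333 = 273 rad/s.
Internal gear: ratio = 49/21 = 2.3333, so shaft III turns at 273 / 2.3333 = 117 rad/s.
Gear mesh: ratio = 18/30 = 0.6, so the low-speed shaft turns at 117 / 0.6 = 195 rad/s.

195 rad/s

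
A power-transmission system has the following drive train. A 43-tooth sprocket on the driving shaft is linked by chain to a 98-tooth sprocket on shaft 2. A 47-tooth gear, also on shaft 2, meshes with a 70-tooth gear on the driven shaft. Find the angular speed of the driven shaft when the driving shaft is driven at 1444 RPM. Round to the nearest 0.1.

the driving shaft → shaft 2 (chain, 98/43): 1444 ÷ 2.2791 = 633.59 RPM
shaft 2 → the driven shaft (gear mesh, 70/47): 633.59 ÷ 1.4894 = 425.41 RPM

425.4 RPM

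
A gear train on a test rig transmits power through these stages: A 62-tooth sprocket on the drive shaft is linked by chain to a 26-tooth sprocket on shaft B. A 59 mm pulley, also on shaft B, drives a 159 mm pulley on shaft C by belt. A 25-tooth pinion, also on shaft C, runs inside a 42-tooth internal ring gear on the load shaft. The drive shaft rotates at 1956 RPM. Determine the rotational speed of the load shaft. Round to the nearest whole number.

the drive shaft → shaft B (chain, 26/62): 1956 ÷ 0.41935 = 4664.3 RPM
shaft B → shaft C (belt, 159/59): 4664.3 ÷ 2.6949 = 1730.8 RPM
shaft C → the load shaft (internal gear, 42/25): 1730.8 ÷ 1.68 = 1030.2 RPM

1030 RPM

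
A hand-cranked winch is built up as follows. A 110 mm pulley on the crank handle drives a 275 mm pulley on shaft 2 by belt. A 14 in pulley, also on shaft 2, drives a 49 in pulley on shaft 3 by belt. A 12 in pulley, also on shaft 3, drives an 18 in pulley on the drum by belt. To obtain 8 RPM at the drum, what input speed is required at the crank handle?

105 RPM

Overall ratio R = 2.5 × 3.5 × 1.5 = 13.125.
Required input speed = output speed × R = 8 × 13.125 = 105 RPM.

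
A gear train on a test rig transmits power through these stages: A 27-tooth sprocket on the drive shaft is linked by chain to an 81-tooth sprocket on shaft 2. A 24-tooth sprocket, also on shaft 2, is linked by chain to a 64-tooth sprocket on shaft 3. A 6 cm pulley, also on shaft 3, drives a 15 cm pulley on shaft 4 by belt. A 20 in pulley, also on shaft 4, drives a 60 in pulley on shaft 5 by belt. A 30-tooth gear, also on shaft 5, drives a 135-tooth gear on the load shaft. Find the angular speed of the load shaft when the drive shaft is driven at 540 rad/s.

2 rad/s

Chain: ratio = 81/27 = 3, so shaft 2 turns at 540 / 3 = 180 rad/s.
Chain: ratio = 64/24 = 2.6667, so shaft 3 turns at 180 / 2.6667 = 67.5 rad/s.
Belt: ratio = 15/6 = 2.5, so shaft 4 turns at 67.5 / 2.5 = 27 rad/s.
Belt: ratio = 60/20 = 3, so shaft 5 turns at 27 / 3 = 9 rad/s.
Gear mesh: ratio = 135/30 = 4.5, so the load shaft turns at 9 / 4.5 = 2 rad/s.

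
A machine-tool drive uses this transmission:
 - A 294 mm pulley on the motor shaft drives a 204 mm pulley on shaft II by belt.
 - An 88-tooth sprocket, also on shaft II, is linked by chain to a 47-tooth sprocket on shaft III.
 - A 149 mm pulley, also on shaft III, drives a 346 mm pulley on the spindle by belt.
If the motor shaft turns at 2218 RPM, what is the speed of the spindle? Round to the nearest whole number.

2577 RPM

belt 204/294 = 0.69388 → 2218/0.69388 = 3196.5 RPM
chain 47/88 = 0.53409 → 3196.5/0.53409 = 5985 RPM
belt 346/149 = 2.3221 → 5985/2.3221 = 2577.4 RPM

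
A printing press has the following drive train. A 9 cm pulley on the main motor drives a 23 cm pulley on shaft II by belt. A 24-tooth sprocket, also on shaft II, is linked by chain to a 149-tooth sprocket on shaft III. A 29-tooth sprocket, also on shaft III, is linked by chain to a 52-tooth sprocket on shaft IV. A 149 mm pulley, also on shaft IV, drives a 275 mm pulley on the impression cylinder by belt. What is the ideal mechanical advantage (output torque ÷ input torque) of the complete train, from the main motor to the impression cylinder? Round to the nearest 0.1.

Each stage contributes driven/driver: belt 23/9 = 2.5556, chain 149/24 = 6.2083, chain 52/29 = 1.7931, belt 275/149 = 1.8456.
Overall: 2.5556 × 6.2083 × 1.7931 × 1.8456 = 52.506.

52.5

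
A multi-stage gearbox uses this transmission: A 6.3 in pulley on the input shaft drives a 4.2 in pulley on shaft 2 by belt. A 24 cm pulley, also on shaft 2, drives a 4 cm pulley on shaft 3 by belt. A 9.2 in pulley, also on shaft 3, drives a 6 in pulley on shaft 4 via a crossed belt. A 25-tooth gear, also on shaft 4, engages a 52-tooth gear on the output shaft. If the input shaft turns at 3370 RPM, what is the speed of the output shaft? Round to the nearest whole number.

22359 RPM

belt 4.2/6.3 = 0.66667 → 3370/0.66667 = 5055 RPM
belt 4/24 = 0.16667 → 5055/0.16667 = 30330 RPM
belt 6/9.2 = 0.65217 → 30330/0.65217 = 46506 RPM
gear mesh 52/25 = 2.08 → 46506/2.08 = 22359 RPM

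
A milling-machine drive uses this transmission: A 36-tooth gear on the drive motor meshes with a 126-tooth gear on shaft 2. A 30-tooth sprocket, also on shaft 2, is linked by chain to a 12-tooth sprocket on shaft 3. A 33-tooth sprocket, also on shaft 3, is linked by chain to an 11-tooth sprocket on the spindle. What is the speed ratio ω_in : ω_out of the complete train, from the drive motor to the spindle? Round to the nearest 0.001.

0.467

Each stage contributes driven/driver: gear mesh 126/36 = 3.5, chain 12/30 = 0.4, chain 11/33 = 0.33333.
Overall: 3.5 × 0.4 × 0.33333 = 0.46667.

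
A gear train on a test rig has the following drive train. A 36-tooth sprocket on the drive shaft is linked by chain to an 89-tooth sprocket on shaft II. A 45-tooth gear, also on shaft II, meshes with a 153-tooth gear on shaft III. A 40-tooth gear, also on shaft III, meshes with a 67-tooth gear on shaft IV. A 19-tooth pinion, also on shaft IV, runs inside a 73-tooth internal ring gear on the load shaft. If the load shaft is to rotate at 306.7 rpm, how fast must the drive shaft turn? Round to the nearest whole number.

16591 rpm

Overall ratio R = 2.4722 × 3.4 × 1.675 × 3.8421 = 54.094.
Required input speed = output speed × R = 306.7 × 54.094 = 16591 rpm.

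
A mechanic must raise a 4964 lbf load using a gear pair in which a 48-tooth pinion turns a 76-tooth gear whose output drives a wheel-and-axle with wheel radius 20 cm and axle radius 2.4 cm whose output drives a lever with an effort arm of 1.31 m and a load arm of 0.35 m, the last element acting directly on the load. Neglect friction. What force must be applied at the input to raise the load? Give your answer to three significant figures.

101 lbf

Gear pair MA = 76/48 = 1.5833.
Wheel-and-axle MA = R/r = 20/2.4 = 8.3333.
Lever MA = effort arm / load arm = 1.31/0.35 = 3.7429.
Combined ideal MA = 1.5833 × 8.3333 × 3.7429 = 49.385.
Effort = load / MA = 4964 / 49.385 = 100.52 lbf.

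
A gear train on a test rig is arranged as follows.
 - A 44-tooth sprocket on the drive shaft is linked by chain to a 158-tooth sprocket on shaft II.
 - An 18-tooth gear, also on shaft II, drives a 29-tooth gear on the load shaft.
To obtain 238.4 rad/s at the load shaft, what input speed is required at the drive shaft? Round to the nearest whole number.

Overall ratio R = 3.5909 × 1.6111 = 5.7854.
Required input speed = output speed × R = 238.4 × 5.7854 = 1379.2 rad/s.

1379 rad/s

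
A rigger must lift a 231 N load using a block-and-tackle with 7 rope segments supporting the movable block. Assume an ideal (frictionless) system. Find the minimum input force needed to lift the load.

Block-and-tackle MA = number of supporting rope parts = 7.
Effort = load / MA = 231 / 7 = 33 N.

33 N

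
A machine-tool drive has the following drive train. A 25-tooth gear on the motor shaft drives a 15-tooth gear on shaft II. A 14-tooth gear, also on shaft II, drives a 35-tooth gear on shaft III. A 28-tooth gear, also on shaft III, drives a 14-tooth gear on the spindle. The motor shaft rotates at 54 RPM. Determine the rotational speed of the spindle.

Gear mesh: ratio = 15/25 = 0.6, so shaft II turns at 54 / 0.6 = 90 RPM.
Gear mesh: ratio = 35/14 = 2.5, so shaft III turns at 90 / 2.5 = 36 RPM.
Gear mesh: ratio = 14/28 = 0.5, so the spindle turns at 36 / 0.5 = 72 RPM.

72 RPM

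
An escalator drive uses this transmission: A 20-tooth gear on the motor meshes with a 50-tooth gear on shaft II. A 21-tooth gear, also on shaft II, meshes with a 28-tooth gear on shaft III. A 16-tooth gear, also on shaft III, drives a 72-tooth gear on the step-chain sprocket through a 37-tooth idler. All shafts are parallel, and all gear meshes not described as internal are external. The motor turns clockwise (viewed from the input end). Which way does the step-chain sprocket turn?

clockwise

the motor → shaft II: external mesh, 1 reversal → CCW.
shaft II → shaft III: external mesh, 1 reversal → CW.
shaft III → the step-chain sprocket: driver → idler → driven is 2 external meshes, 2 reversals → CW.
4 reversals in total — an even number — so the step-chain sprocket turns the same way as the motor.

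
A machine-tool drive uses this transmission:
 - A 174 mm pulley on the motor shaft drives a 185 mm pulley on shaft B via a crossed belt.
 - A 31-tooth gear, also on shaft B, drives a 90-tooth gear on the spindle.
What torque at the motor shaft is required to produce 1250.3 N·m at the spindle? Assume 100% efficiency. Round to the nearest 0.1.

Overall ratio R = 1.0632 × 2.9032 = 3.0868.
Input torque = output torque / R = 1250.3 / 3.0868 = 405.05 N·m.

405.1 N·m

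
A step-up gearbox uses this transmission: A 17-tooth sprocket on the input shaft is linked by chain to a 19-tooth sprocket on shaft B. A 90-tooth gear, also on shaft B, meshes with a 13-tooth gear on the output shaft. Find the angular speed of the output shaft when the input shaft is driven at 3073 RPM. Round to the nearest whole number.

chain 19/17 = 1.1176 → 3073/1.1176 = 2749.5 RPM
gear mesh 13/90 = 0.14444 → 2749.5/0.14444 = 19035 RPM

19035 RPM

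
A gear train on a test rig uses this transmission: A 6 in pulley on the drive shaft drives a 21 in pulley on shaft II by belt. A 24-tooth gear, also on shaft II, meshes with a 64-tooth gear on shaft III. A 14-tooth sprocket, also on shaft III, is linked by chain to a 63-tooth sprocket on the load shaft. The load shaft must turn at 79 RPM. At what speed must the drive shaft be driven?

Overall ratio R = 3.5 × 2.6667 × 4.5 = 42.
Required input speed = output speed × R = 79 × 42 = 3318 RPM.

3318 RPM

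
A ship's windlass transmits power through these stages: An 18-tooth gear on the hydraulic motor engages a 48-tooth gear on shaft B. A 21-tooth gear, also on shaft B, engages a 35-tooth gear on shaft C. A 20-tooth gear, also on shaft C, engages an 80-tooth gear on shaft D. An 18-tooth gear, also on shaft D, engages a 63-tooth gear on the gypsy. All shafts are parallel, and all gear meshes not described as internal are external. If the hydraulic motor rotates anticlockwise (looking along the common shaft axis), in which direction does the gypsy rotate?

anticlockwise

the hydraulic motor → shaft B: external mesh, 1 reversal → CW.
shaft B → shaft C: external mesh, 1 reversal → CCW.
shaft C → shaft D: external mesh, 1 reversal → CW.
shaft D → the gypsy: external mesh, 1 reversal → CCW.
4 reversals in total — an even number — so the gypsy turns the same way as the hydraulic motor.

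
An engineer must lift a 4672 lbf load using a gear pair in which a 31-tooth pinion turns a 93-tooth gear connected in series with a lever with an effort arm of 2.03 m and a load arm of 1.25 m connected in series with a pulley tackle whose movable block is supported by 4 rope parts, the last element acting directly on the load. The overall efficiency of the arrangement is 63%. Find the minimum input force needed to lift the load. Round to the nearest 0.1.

380.5 lbf

Gear pair MA = 93/31 = 3.
Lever MA = effort arm / load arm = 2.03/1.25 = 1.624.
Block-and-tackle MA = number of supporting rope parts = 4.
Combined ideal MA = 3 × 1.624 × 4 = 19.488.
Actual MA = 19.488 × 0.63 = 12.277.
Effort = load / actual MA = 4672 / 12.277 = 380.54 lbf.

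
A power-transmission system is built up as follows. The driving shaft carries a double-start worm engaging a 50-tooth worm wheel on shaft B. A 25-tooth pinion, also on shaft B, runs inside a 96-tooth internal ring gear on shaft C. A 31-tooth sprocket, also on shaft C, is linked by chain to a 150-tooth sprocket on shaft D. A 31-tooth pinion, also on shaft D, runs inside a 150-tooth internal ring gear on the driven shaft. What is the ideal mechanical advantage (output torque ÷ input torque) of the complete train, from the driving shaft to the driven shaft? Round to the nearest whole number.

Each stage contributes driven/driver: worm 50/2 = 25, internal gear 96/25 = 3.84, chain 150/31 = 4.8387, internal gear 150/31 = 4.8387.
Overall: 25 × 3.84 × 4.8387 × 4.8387 = 2247.7.

2248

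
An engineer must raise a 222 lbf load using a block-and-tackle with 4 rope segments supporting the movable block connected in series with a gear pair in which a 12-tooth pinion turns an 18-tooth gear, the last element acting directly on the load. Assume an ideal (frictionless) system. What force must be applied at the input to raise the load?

37 lbf

Block-and-tackle MA = number of supporting rope parts = 4.
Gear pair MA = 18/12 = 1.5.
Combined ideal MA = 4 × 1.5 = 6.
Effort = load / MA = 222 / 6 = 37 lbf.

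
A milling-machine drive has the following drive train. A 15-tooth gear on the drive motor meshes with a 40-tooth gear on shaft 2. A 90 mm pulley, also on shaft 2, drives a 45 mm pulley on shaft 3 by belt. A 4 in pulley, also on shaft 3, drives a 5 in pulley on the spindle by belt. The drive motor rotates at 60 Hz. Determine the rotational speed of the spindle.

the drive motor → shaft 2 (gear mesh, 40/15): 60 ÷ 2.6667 = 22.5 Hz
shaft 2 → shaft 3 (belt, 45/90): 22.5 ÷ 0.5 = 45 Hz
shaft 3 → the spindle (belt, 5/4): 45 ÷ 1.25 = 36 Hz

36 Hz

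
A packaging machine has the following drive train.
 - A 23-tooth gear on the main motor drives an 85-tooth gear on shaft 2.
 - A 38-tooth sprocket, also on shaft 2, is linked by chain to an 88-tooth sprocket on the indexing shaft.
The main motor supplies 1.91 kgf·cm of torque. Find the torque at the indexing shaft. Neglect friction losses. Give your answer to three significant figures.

16.3 kgf·cm

gear mesh 85/23 = 3.6957 → τ = 1.91·3.6957 = 7.0587 kgf·cm
chain 88/38 = 2.3158 → τ = 7.0587·2.3158 = 16.346 kgf·cm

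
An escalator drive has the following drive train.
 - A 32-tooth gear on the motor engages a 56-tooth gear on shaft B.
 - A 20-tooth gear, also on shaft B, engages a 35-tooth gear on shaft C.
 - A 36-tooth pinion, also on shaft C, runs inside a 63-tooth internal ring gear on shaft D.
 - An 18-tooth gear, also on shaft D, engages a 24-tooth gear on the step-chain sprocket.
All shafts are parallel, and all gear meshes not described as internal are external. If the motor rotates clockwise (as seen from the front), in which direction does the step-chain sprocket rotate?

the motor → shaft B: external mesh, 1 reversal → CCW.
shaft B → shaft C: external mesh, 1 reversal → CW.
shaft C → shaft D: internal mesh, same direction → CW.
shaft D → the step-chain sprocket: external mesh, 1 reversal → CCW.
3 reversals in total — an odd number — so the step-chain sprocket turns opposite to the motor.

counterclockwise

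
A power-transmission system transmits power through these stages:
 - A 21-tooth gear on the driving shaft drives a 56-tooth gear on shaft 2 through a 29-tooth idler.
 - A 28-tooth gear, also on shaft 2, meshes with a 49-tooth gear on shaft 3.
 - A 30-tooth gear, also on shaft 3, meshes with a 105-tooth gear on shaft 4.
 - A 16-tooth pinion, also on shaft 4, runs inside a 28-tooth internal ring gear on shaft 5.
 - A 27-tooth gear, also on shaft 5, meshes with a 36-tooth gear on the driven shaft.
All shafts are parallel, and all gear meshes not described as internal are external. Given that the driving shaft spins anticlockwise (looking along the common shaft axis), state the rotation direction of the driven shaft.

clockwise

the driving shaft → shaft 2: driver → idler → driven is 2 external meshes, 2 reversals → CCW.
shaft 2 → shaft 3: external mesh, 1 reversal → CW.
shaft 3 → shaft 4: external mesh, 1 reversal → CCW.
shaft 4 → shaft 5: internal mesh, same direction → CCW.
shaft 5 → the driven shaft: external mesh, 1 reversal → CW.
5 reversals in total — an odd number — so the driven shaft turns opposite to the driving shaft.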